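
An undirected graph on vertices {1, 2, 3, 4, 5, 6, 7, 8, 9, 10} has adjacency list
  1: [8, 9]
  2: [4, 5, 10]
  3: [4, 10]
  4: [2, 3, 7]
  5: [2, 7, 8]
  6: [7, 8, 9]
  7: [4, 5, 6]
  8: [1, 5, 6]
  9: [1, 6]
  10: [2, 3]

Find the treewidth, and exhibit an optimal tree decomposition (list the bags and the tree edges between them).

The largest bag has 3 vertices, giving width 2; this decomposition certifies tw(G) ≤ 2. For the lower bound, G contains the cycle 3–10–2–4–3, so G is not a forest; only forests have treewidth ≤ 1, hence tw(G) ≥ 2. Combining the bounds, tw(G) = 2.

Treewidth 2.
One such decomposition:
Bags: B1 = {3, 4, 10}  B2 = {2, 4, 10}  B3 = {2, 4, 7}  B4 = {2, 5, 7}  B5 = {5, 6, 7}  B6 = {5, 6, 8}  B7 = {6, 8, 9}  B8 = {1, 8, 9}
Tree: B1–B2, B2–B3, B3–B4, B4–B5, B5–B6, B6–B7, B7–B8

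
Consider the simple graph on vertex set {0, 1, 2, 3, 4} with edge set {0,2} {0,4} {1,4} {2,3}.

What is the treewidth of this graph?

A width-1 tree decomposition is:
Bags: B1 = {1, 4}  B2 = {0, 4}  B3 = {0, 2}  B4 = {2, 3}
Tree: B1–B2, B2–B3, B3–B4
The largest bag has 2 vertices, giving width 1; this decomposition certifies tw(G) ≤ 1. Any graph with an edge has treewidth ≥ 1, and G has the edge 1–4. Combining the bounds, tw(G) = 1.

1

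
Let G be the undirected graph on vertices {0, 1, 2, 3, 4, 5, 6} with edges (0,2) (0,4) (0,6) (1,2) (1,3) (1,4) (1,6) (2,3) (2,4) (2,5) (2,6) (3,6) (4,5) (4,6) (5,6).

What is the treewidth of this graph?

3

A width-3 tree decomposition is:
Bags: B1 = {1, 2, 4, 6}  B2 = {1, 2, 3, 6}  B3 = {0, 2, 4, 6}  B4 = {2, 4, 5, 6}
Tree: B1–B2, B1–B3, B1–B4
Every bag has size at most 4, so the width is 4 − 1 = 3 and tw(G) ≤ 3. On the other hand G contains the 4-clique {1, 2, 3, 6}. A clique must lie in a single bag of any decomposition, so no decomposition can have width below 3. Hence tw(G) = 3 exactly.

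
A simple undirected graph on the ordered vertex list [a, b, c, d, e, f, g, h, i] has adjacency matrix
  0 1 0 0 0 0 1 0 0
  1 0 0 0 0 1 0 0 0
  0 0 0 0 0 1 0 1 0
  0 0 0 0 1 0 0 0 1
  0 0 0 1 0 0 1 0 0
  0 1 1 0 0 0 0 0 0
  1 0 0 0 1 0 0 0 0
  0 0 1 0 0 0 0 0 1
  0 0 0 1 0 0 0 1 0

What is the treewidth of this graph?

2

A width-2 tree decomposition is:
Bags: B1 = {a, b, g}  B2 = {b, f, g}  B3 = {c, f, g}  B4 = {c, g, h}  B5 = {g, h, i}  B6 = {d, g, i}  B7 = {d, e, g}
Tree: B1–B2, B2–B3, B3–B4, B4–B5, B5–B6, B6–B7
The largest bag has 3 vertices, giving width 2; this decomposition certifies tw(G) ≤ 2. Since g–a–b–f–c–h–i–d–e–g is a cycle in G, G is not acyclic. Forests are exactly the graphs of treewidth ≤ 1, so tw(G) ≥ 2. Hence tw(G) = 2 exactly.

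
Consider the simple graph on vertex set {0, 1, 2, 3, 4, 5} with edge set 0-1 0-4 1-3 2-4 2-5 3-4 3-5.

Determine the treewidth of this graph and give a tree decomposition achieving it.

The largest bag has 3 vertices, giving width 2; this decomposition certifies tw(G) ≤ 2. For the lower bound, G contains the cycle 5–2–4–3–5, so G is not a forest; only forests have treewidth ≤ 1, hence tw(G) ≥ 2. Combining the bounds, tw(G) = 2.

Treewidth 2.
One such decomposition:
Bags: B1 = {2, 3, 5}  B2 = {2, 3, 4}  B3 = {1, 3, 4}  B4 = {0, 1, 4}
Tree: B1–B2, B2–B3, B3–B4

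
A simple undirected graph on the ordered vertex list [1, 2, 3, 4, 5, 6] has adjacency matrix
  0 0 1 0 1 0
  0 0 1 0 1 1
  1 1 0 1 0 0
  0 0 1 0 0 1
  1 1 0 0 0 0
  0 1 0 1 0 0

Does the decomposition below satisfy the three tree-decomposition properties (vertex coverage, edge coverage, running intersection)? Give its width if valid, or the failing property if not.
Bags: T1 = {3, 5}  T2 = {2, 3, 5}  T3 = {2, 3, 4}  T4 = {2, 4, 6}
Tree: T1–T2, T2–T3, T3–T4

No — vertex 1 appears in no bag.

A tree decomposition must satisfy three properties: every vertex lies in some bag; for every edge, both endpoints lie together in some bag; and for every vertex, the bags containing it form a connected subtree. Here vertex 1 appears in no bag, so the decomposition is invalid.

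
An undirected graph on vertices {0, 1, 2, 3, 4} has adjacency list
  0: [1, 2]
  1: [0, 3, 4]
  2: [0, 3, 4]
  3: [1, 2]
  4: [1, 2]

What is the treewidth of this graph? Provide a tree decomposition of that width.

Each bag holds 3 vertices, so the decomposition has width 2, which upper-bounds the treewidth. For the lower bound, G contains the cycle 1–3–2–0–1, so G is not a forest; only forests have treewidth ≤ 1, hence tw(G) ≥ 2. The upper and lower bounds meet at 2, so that is the treewidth.

Treewidth 2.
Bags: B1 = {1, 2, 3}  B2 = {0, 1, 2}  B3 = {1, 2, 4}
Tree: B1–B2, B2–B3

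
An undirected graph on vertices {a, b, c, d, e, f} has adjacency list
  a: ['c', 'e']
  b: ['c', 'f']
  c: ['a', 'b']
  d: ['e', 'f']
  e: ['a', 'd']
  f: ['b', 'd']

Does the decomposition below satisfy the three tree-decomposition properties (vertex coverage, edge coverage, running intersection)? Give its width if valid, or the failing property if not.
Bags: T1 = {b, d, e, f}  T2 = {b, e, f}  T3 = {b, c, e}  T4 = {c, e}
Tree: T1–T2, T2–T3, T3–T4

A tree decomposition must satisfy three properties: every vertex lies in some bag; for every edge, both endpoints lie together in some bag; and for every vertex, the bags containing it form a connected subtree. Here vertex a appears in no bag, so the decomposition is invalid.

No — vertex a appears in no bag.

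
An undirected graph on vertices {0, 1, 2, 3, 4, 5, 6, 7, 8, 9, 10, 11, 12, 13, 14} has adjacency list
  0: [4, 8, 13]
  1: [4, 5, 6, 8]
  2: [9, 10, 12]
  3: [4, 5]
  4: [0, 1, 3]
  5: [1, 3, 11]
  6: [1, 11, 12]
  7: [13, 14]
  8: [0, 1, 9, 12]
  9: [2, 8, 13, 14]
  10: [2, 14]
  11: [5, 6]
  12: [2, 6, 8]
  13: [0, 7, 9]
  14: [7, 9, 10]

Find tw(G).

3

A width-3 tree decomposition is:
Bags: B1 = {7, 10, 13, 14}  B2 = {9, 10, 13, 14}  B3 = {2, 9, 10, 13}  B4 = {0, 2, 9, 13}  B5 = {0, 2, 8, 9}  B6 = {0, 2, 8, 12}  B7 = {0, 4, 8, 12}  B8 = {1, 4, 8, 12}  B9 = {1, 4, 6, 12}  B10 = {1, 3, 4, 6}  B11 = {1, 3, 5, 6}  B12 = {3, 5, 6, 11}
Tree: B1–B2, B2–B3, B3–B4, B4–B5, B5–B6, B6–B7, B7–B8, B8–B9, B9–B10, B10–B11, B11–B12
Each bag holds 4 vertices, so the decomposition has width 3, which upper-bounds the treewidth. For the lower bound: the 4 vertex sets {7,10,14}, {13}, {9}, {0,2,8,12} are disjoint, each induces a connected subgraph, and every pair is joined by at least one edge of G. Contracting each set to a single vertex therefore yields K_{4} as a minor, and since treewidth is minor-monotone, tw(G) ≥ tw(K_{4}) = 3. Hence tw(G) = 3 exactly.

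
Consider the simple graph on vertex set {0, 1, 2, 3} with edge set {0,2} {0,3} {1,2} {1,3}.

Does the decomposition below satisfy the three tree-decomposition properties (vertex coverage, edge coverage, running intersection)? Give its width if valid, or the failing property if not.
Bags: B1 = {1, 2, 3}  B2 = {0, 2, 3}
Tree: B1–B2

Yes; width 2.

Checking the three conditions: (i) the bags cover all of {0, 1, 2, 3}; (ii) for each edge, some bag contains both endpoints; (iii) the bags containing any fixed vertex form a subtree. All hold, so the decomposition is valid with width 3 − 1 = 2.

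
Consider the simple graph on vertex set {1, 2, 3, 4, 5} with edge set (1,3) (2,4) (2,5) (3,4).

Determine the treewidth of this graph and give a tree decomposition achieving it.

The largest bag has 2 vertices, giving width 1; this decomposition certifies tw(G) ≤ 1. Any graph with an edge has treewidth ≥ 1, and G has the edge 2–4. Therefore the treewidth is 1.

Treewidth 1.
Bags: B1 = {2, 4}  B2 = {3, 4}  B3 = {1, 3}  B4 = {2, 5}
Tree: B1–B2, B2–B3, B1–B4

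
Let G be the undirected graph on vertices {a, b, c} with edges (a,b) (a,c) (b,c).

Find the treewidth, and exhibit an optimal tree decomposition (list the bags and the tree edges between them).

Treewidth 2.
One optimal decomposition is:
Bags: B1 = {a, b, c}
Tree: (single bag)

With just one bag of size 3, the width is 3 − 1 = 2, so tw(G) ≤ 2. Conversely, {a, b, c} is a clique of size 3, and the vertices of any clique must share a bag in every tree decomposition; so some bag has ≥ 3 vertices and tw(G) ≥ 2. Hence tw(G) = 2 exactly.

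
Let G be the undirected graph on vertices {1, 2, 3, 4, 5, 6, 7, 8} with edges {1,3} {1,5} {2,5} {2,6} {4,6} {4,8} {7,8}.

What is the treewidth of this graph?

A width-1 tree decomposition is:
Bags: B1 = {1, 3}  B2 = {1, 5}  B3 = {2, 5}  B4 = {2, 6}  B5 = {4, 6}  B6 = {4, 8}  B7 = {7, 8}
Tree: B1–B2, B2–B3, B3–B4, B4–B5, B5–B6, B6–B7
Every bag has size at most 2, so the width is 2 − 1 = 1 and tw(G) ≤ 1. Any graph with an edge has treewidth ≥ 1, and G has the edge 3–1. Therefore the treewidth is 1.

1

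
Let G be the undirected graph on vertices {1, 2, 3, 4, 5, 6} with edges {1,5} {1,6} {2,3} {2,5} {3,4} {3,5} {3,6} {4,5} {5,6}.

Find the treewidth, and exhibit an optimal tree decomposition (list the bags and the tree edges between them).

Treewidth 2.
One such decomposition:
Bags: B1 = {3, 5, 6}  B2 = {3, 4, 5}  B3 = {2, 3, 5}  B4 = {1, 5, 6}
Tree: B1–B2, B2–B3, B1–B4

Every bag has size at most 3, so the width is 3 − 1 = 2 and tw(G) ≤ 2. Conversely, {1, 5, 6} is a clique of size 3, and the vertices of any clique must share a bag in every tree decomposition; so some bag has ≥ 3 vertices and tw(G) ≥ 2. Therefore the treewidth is 2.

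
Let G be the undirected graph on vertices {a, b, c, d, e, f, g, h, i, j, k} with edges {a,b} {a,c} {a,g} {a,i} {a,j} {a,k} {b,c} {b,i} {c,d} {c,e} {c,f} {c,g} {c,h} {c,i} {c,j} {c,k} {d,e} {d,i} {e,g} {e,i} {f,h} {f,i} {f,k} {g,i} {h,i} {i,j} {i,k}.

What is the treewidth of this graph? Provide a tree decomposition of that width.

Each bag holds 4 vertices, so the decomposition has width 3, which upper-bounds the treewidth. Conversely, {c, d, e, i} is a clique of size 4, and the vertices of any clique must share a bag in every tree decomposition; so some bag has ≥ 4 vertices and tw(G) ≥ 3. Therefore the treewidth is 3.

Treewidth 3.
One such decomposition:
Bags: B1 = {c, f, i, k}  B2 = {a, c, i, k}  B3 = {c, f, h, i}  B4 = {a, b, c, i}  B5 = {a, c, g, i}  B6 = {a, c, i, j}  B7 = {c, e, g, i}  B8 = {c, d, e, i}
Tree: B1–B2, B1–B3, B2–B4, B4–B5, B2–B6, B5–B7, B7–B8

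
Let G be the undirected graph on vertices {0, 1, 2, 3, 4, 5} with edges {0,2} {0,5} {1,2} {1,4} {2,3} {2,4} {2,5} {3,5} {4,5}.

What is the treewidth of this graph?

2

A width-2 tree decomposition is:
Bags: B1 = {2, 4, 5}  B2 = {0, 2, 5}  B3 = {2, 3, 5}  B4 = {1, 2, 4}
Tree: B1–B2, B1–B3, B1–B4
Each bag holds 3 vertices, so the decomposition has width 2, which upper-bounds the treewidth. For the lower bound, the 3 vertices {1, 2, 4} are pairwise adjacent, and any tree decomposition puts a clique entirely inside one bag — forcing width ≥ 2. Combining the bounds, tw(G) = 2.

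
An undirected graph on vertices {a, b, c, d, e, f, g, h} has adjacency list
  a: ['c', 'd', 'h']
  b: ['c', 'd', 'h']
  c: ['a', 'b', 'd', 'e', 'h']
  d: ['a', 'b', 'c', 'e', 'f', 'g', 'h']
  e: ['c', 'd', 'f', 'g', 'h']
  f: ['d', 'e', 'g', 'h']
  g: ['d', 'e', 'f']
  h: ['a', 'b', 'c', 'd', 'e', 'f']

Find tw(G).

3

A width-3 tree decomposition is:
Bags: B1 = {c, d, e, h}  B2 = {b, c, d, h}  B3 = {d, e, f, h}  B4 = {a, c, d, h}  B5 = {d, e, f, g}
Tree: B1–B2, B1–B3, B2–B4, B3–B5
The largest bag has 4 vertices, giving width 3; this decomposition certifies tw(G) ≤ 3. For the lower bound, the 4 vertices {d, e, f, g} are pairwise adjacent, and any tree decomposition puts a clique entirely inside one bag — forcing width ≥ 3. Combining the bounds, tw(G) = 3.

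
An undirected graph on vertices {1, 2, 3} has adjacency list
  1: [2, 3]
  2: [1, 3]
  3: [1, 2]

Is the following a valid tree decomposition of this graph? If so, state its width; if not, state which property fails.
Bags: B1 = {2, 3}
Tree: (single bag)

A tree decomposition must satisfy three properties: every vertex lies in some bag; for every edge, both endpoints lie together in some bag; and for every vertex, the bags containing it form a connected subtree. Here vertex 1 appears in no bag, so the decomposition is invalid.

No — vertex 1 appears in no bag.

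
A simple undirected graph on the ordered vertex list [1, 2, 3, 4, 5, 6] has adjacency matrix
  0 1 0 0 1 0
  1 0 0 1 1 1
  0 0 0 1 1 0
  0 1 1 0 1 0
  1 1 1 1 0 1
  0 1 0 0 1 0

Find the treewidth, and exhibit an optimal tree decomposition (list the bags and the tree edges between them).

Treewidth 2.
One such decomposition:
Bags: B1 = {2, 4, 5}  B2 = {1, 2, 5}  B3 = {2, 5, 6}  B4 = {3, 4, 5}
Tree: B1–B2, B2–B3, B1–B4

The largest bag has 3 vertices, giving width 2; this decomposition certifies tw(G) ≤ 2. For the lower bound, the 3 vertices {1, 2, 5} are pairwise adjacent, and any tree decomposition puts a clique entirely inside one bag — forcing width ≥ 2. Therefore the treewidth is 2.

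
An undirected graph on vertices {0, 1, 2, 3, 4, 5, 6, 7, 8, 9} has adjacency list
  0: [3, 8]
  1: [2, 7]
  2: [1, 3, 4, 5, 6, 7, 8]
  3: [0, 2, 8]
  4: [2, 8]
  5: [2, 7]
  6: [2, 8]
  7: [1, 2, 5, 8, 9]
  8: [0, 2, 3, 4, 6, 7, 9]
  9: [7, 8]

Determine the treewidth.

A width-2 tree decomposition is:
Bags: B1 = {0, 3, 8}  B2 = {2, 3, 8}  B3 = {2, 6, 8}  B4 = {2, 7, 8}  B5 = {2, 5, 7}  B6 = {1, 2, 7}  B7 = {2, 4, 8}  B8 = {7, 8, 9}
Tree: B1–B2, B2–B3, B2–B4, B4–B5, B4–B6, B4–B7, B4–B8
Every bag has size at most 3, so the width is 3 − 1 = 2 and tw(G) ≤ 2. For the lower bound, the 3 vertices {0, 3, 8} are pairwise adjacent, and any tree decomposition puts a clique entirely inside one bag — forcing width ≥ 2. Combining the bounds, tw(G) = 2.

2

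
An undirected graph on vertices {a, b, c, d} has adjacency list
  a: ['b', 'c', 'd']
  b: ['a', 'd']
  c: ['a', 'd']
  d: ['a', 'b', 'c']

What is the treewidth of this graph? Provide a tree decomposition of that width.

Every bag has size at most 3, so the width is 3 − 1 = 2 and tw(G) ≤ 2. Conversely, {a, c, d} is a clique of size 3, and the vertices of any clique must share a bag in every tree decomposition; so some bag has ≥ 3 vertices and tw(G) ≥ 2. Hence tw(G) = 2 exactly.

Treewidth 2.
One optimal decomposition is:
Bags: B1 = {a, c, d}  B2 = {a, b, d}
Tree: B1–B2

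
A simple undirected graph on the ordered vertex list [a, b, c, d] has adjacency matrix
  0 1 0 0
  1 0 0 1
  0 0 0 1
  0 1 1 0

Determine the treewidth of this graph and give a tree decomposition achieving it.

Every bag has size at most 2, so the width is 2 − 1 = 1 and tw(G) ≤ 1. G has an edge, so its treewidth is at least 1. Combining the bounds, tw(G) = 1.

Treewidth 1.
Bags: B1 = {a, b}  B2 = {b, d}  B3 = {c, d}
Tree: B1–B2, B2–B3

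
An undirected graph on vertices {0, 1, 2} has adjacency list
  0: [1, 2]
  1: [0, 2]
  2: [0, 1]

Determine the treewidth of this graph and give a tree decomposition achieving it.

Treewidth 2.
One optimal decomposition is:
Bags: B1 = {0, 1, 2}
Tree: (single bag)

A single bag containing all 3 vertices is trivially a valid decomposition of width 2. On the other hand G contains the 3-clique {0, 1, 2}. A clique must lie in a single bag of any decomposition, so no decomposition can have width below 2. Hence tw(G) = 2 exactly.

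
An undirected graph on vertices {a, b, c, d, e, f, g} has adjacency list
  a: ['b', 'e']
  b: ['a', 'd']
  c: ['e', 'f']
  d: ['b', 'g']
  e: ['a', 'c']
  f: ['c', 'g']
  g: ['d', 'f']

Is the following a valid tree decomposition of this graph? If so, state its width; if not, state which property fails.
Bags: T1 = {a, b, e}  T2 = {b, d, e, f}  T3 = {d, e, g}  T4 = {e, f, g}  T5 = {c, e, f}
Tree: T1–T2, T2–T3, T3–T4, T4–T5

No — bags containing vertex f are not connected in the tree.

A tree decomposition must satisfy three properties: every vertex lies in some bag; for every edge, both endpoints lie together in some bag; and for every vertex, the bags containing it form a connected subtree. Here bags containing vertex f are not connected in the tree, so the decomposition is invalid.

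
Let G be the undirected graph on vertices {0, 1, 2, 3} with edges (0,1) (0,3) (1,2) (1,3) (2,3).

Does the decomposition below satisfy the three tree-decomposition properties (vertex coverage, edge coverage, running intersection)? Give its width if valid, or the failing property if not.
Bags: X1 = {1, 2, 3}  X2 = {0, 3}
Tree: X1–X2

No — edge (1,0) lies in no bag.

A tree decomposition must satisfy three properties: every vertex lies in some bag; for every edge, both endpoints lie together in some bag; and for every vertex, the bags containing it form a connected subtree. Here edge (1,0) lies in no bag, so the decomposition is invalid.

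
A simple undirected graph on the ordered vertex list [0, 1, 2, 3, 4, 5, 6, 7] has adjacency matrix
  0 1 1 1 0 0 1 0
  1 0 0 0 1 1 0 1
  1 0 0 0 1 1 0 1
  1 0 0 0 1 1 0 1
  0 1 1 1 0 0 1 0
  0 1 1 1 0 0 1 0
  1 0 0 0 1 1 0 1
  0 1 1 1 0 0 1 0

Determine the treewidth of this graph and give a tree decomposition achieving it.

The largest bag has 5 vertices, giving width 4; this decomposition certifies tw(G) ≤ 4. For the lower bound: the 5 vertex sets {4,6}, {1,5}, {0,2}, {3}, {7} are disjoint, each induces a connected subgraph, and every pair is joined by at least one edge of G. Contracting each set to a single vertex therefore yields K_{5} as a minor, and since treewidth is minor-monotone, tw(G) ≥ tw(K_{5}) = 4. Hence tw(G) = 4 exactly.

Treewidth 4.
One such decomposition:
Bags: B1 = {1, 2, 3, 4, 6}  B2 = {1, 2, 3, 5, 6}  B3 = {0, 1, 2, 3, 6}  B4 = {1, 2, 3, 6, 7}
Tree: B1–B2, B2–B3, B3–B4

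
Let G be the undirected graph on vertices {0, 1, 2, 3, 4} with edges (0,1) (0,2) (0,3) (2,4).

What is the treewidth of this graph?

1

A width-1 tree decomposition is:
Bags: B1 = {0, 1}  B2 = {0, 3}  B3 = {0, 2}  B4 = {2, 4}
Tree: B1–B2, B2–B3, B3–B4
The largest bag has 2 vertices, giving width 1; this decomposition certifies tw(G) ≤ 1. Any graph with an edge has treewidth ≥ 1, and G has the edge 0–1. Therefore the treewidth is 1.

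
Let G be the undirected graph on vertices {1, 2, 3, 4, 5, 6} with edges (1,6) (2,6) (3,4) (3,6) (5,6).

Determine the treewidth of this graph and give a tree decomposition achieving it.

Each bag holds 2 vertices, so the decomposition has width 1, which upper-bounds the treewidth. Any graph with an edge has treewidth ≥ 1, and G has the edge 6–3. Combining the bounds, tw(G) = 1.

Treewidth 1.
One optimal decomposition is:
Bags: B1 = {3, 6}  B2 = {2, 6}  B3 = {3, 4}  B4 = {5, 6}  B5 = {1, 6}
Tree: B1–B2, B1–B3, B2–B4, B2–B5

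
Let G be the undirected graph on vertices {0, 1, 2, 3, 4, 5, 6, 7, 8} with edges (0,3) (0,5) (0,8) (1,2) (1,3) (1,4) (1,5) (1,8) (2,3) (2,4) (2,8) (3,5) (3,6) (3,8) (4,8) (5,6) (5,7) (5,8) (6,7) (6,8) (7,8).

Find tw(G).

3

A width-3 tree decomposition is:
Bags: B1 = {3, 5, 6, 8}  B2 = {1, 3, 5, 8}  B3 = {1, 2, 3, 8}  B4 = {0, 3, 5, 8}  B5 = {1, 2, 4, 8}  B6 = {5, 6, 7, 8}
Tree: B1–B2, B2–B3, B1–B4, B3–B5, B1–B6
Every bag has size at most 4, so the width is 4 − 1 = 3 and tw(G) ≤ 3. Conversely, {1, 2, 3, 8} is a clique of size 4, and the vertices of any clique must share a bag in every tree decomposition; so some bag has ≥ 4 vertices and tw(G) ≥ 3. The upper and lower bounds meet at 3, so that is the treewidth.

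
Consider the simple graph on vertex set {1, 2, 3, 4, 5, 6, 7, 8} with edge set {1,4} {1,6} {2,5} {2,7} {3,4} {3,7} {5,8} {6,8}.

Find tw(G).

2

A width-2 tree decomposition is:
Bags: B1 = {5, 6, 8}  B2 = {2, 5, 6}  B3 = {2, 6, 7}  B4 = {3, 6, 7}  B5 = {3, 4, 6}  B6 = {1, 4, 6}
Tree: B1–B2, B2–B3, B3–B4, B4–B5, B5–B6
The largest bag has 3 vertices, giving width 2; this decomposition certifies tw(G) ≤ 2. The edges 6–8–5–2–7–3–4–1–6 form a cycle, so G is not a tree and its treewidth is at least 2. Therefore the treewidth is 2.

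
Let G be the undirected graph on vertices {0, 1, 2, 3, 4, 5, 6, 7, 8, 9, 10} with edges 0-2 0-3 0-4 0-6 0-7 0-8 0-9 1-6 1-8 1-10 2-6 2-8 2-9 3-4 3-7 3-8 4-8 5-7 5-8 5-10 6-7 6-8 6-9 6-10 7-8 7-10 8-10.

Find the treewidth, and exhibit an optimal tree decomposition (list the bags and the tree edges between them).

Treewidth 3.
Bags: B1 = {0, 2, 6, 8}  B2 = {0, 2, 6, 9}  B3 = {0, 6, 7, 8}  B4 = {0, 3, 7, 8}  B5 = {6, 7, 8, 10}  B6 = {0, 3, 4, 8}  B7 = {1, 6, 8, 10}  B8 = {5, 7, 8, 10}
Tree: B1–B2, B1–B3, B3–B4, B3–B5, B4–B6, B5–B7, B5–B8

Every bag has size at most 4, so the width is 4 − 1 = 3 and tw(G) ≤ 3. For the lower bound, the 4 vertices {0, 2, 6, 8} are pairwise adjacent, and any tree decomposition puts a clique entirely inside one bag — forcing width ≥ 3. The upper and lower bounds meet at 3, so that is the treewidth.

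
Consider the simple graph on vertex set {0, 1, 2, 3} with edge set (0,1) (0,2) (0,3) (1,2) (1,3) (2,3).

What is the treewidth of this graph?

A width-3 tree decomposition is:
Bags: B1 = {0, 1, 2, 3}
Tree: (single bag)
A single bag containing all 4 vertices is trivially a valid decomposition of width 3. For the lower bound, the 4 vertices {0, 1, 2, 3} are pairwise adjacent, and any tree decomposition puts a clique entirely inside one bag — forcing width ≥ 3. Therefore the treewidth is 3.

3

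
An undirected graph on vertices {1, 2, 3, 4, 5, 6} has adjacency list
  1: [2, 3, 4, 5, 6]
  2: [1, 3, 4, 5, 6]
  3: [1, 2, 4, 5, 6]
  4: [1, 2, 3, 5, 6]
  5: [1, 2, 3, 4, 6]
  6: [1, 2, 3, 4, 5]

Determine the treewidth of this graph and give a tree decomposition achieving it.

Treewidth 5.
Bags: B1 = {1, 2, 3, 4, 5, 6}
Tree: (single bag)

With just one bag of size 6, the width is 6 − 1 = 5, so tw(G) ≤ 5. Conversely, {1, 2, 3, 4, 5, 6} is a clique of size 6, and the vertices of any clique must share a bag in every tree decomposition; so some bag has ≥ 6 vertices and tw(G) ≥ 5. The upper and lower bounds meet at 5, so that is the treewidth.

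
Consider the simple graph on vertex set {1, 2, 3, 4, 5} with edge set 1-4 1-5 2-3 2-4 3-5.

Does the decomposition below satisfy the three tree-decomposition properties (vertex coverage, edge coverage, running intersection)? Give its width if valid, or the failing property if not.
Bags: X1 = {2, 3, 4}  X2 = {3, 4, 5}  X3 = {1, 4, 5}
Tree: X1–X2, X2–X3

Yes; width 2.

Vertex coverage: the bags together contain {1, 2, 3, 4, 5}, the full vertex set. Edge coverage: each edge of G has both endpoints in at least one bag. Running intersection: for every vertex, the bags containing it form a connected subtree. All three properties hold, so this is a valid tree decomposition of width max|bag| − 1 = 2, and hence tw(G) ≤ 2.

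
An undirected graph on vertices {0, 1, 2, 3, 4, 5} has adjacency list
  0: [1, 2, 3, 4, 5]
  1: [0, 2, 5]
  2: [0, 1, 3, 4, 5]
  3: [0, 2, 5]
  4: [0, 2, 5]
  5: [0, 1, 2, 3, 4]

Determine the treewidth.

A width-3 tree decomposition is:
Bags: B1 = {0, 2, 3, 5}  B2 = {0, 2, 4, 5}  B3 = {0, 1, 2, 5}
Tree: B1–B2, B2–B3
The largest bag has 4 vertices, giving width 3; this decomposition certifies tw(G) ≤ 3. On the other hand G contains the 4-clique {0, 1, 2, 5}. A clique must lie in a single bag of any decomposition, so no decomposition can have width below 3. Therefore the treewidth is 3.

3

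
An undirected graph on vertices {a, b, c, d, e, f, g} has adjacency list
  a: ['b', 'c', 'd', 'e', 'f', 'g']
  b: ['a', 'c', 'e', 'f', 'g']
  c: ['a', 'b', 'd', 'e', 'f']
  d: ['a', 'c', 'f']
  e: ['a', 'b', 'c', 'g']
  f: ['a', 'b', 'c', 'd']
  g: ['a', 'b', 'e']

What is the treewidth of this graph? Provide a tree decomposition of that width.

Every bag has size at most 4, so the width is 4 − 1 = 3 and tw(G) ≤ 3. On the other hand G contains the 4-clique {a, c, d, f}. A clique must lie in a single bag of any decomposition, so no decomposition can have width below 3. The upper and lower bounds meet at 3, so that is the treewidth.

Treewidth 3.
One optimal decomposition is:
Bags: B1 = {a, b, c, f}  B2 = {a, b, c, e}  B3 = {a, b, e, g}  B4 = {a, c, d, f}
Tree: B1–B2, B2–B3, B1–B4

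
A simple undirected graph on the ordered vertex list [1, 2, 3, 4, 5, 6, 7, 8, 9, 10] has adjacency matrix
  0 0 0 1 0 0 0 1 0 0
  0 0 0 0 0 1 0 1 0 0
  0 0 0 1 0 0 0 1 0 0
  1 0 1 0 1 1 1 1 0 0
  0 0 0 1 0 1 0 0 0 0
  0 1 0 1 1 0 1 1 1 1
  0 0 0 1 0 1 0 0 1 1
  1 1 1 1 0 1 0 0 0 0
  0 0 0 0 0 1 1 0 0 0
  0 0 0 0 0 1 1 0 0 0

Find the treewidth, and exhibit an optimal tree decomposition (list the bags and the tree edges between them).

Each bag holds 3 vertices, so the decomposition has width 2, which upper-bounds the treewidth. Conversely, {1, 4, 8} is a clique of size 3, and the vertices of any clique must share a bag in every tree decomposition; so some bag has ≥ 3 vertices and tw(G) ≥ 2. Therefore the treewidth is 2.

Treewidth 2.
One optimal decomposition is:
Bags: B1 = {4, 6, 8}  B2 = {4, 6, 7}  B3 = {4, 5, 6}  B4 = {6, 7, 9}  B5 = {2, 6, 8}  B6 = {6, 7, 10}  B7 = {3, 4, 8}  B8 = {1, 4, 8}
Tree: B1–B2, B1–B3, B2–B4, B1–B5, B2–B6, B1–B7, B7–B8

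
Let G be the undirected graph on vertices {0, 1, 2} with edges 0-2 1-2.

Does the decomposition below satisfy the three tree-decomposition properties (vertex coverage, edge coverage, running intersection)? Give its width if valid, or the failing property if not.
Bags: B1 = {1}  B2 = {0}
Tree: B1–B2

A tree decomposition must satisfy three properties: every vertex lies in some bag; for every edge, both endpoints lie together in some bag; and for every vertex, the bags containing it form a connected subtree. Here vertex 2 appears in no bag, so the decomposition is invalid.

No — vertex 2 appears in no bag.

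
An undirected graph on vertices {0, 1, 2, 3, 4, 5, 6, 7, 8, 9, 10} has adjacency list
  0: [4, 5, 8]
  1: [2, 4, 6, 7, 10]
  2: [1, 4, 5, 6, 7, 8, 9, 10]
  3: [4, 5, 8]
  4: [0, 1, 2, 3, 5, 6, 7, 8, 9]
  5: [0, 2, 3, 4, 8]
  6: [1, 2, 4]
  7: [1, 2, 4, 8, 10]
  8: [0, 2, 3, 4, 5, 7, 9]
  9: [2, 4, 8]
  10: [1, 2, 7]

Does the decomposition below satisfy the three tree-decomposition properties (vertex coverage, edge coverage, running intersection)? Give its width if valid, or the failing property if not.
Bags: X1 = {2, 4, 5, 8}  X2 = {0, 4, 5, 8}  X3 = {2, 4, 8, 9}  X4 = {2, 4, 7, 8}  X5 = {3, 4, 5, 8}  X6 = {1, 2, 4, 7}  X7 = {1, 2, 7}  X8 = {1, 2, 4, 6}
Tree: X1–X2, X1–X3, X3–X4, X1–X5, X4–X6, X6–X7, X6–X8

A tree decomposition must satisfy three properties: every vertex lies in some bag; for every edge, both endpoints lie together in some bag; and for every vertex, the bags containing it form a connected subtree. Here vertex 10 appears in no bag, so the decomposition is invalid.

No — vertex 10 appears in no bag.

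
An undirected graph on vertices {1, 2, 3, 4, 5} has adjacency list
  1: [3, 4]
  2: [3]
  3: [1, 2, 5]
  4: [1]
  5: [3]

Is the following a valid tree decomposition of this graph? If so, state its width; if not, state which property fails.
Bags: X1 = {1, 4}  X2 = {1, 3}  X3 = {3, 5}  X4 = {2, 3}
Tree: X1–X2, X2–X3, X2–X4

Yes; width 1.

Every vertex of G appears in some bag (union = {1, 2, 3, 4, 5}); every edge is covered by a bag; and for each vertex v the set of bags containing v is connected in the bag tree. The decomposition is therefore valid. The largest bag has 2 vertices, so the width is 1.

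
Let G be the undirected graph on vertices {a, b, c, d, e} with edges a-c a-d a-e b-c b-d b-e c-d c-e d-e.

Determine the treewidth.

A width-3 tree decomposition is:
Bags: B1 = {b, c, d, e}  B2 = {a, c, d, e}
Tree: B1–B2
The largest bag has 4 vertices, giving width 3; this decomposition certifies tw(G) ≤ 3. For the lower bound, the 4 vertices {a, c, d, e} are pairwise adjacent, and any tree decomposition puts a clique entirely inside one bag — forcing width ≥ 3. The upper and lower bounds meet at 3, so that is the treewidth.

3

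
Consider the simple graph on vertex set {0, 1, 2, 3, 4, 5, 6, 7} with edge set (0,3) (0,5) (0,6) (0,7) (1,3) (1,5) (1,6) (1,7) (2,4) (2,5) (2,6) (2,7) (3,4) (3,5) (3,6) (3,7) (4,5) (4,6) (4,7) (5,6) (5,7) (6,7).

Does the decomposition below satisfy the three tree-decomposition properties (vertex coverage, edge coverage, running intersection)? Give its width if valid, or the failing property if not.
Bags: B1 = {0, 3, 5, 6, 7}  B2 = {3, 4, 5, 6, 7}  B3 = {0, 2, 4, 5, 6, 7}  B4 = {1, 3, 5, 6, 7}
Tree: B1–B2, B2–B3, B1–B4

A tree decomposition must satisfy three properties: every vertex lies in some bag; for every edge, both endpoints lie together in some bag; and for every vertex, the bags containing it form a connected subtree. Here bags containing vertex 0 are not connected in the tree, so the decomposition is invalid.

No — bags containing vertex 0 are not connected in the tree.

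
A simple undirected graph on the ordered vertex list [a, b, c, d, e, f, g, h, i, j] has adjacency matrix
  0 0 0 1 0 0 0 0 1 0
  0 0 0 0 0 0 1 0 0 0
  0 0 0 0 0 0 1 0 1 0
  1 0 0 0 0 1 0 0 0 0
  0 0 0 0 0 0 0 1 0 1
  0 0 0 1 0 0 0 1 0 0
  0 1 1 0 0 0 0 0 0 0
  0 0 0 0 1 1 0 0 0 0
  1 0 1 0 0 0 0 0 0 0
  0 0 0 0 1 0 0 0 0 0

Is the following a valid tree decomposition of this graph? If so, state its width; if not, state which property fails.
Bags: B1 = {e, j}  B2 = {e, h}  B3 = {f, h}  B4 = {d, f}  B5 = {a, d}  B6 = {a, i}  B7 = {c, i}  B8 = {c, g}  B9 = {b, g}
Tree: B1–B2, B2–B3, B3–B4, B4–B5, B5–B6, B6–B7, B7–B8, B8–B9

Vertex coverage: the bags together contain {a, b, c, d, e, f, g, h, i, j}, the full vertex set. Edge coverage: each edge of G has both endpoints in at least one bag. Running intersection: for every vertex, the bags containing it form a connected subtree. All three properties hold, so this is a valid tree decomposition of width max|bag| − 1 = 1, and hence tw(G) ≤ 1.

Yes; width 1.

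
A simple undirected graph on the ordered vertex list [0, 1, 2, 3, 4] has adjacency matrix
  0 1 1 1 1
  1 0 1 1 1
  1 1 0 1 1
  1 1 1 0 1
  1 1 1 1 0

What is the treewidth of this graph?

4

A width-4 tree decomposition is:
Bags: B1 = {0, 1, 2, 3, 4}
Tree: (single bag)
A single bag containing all 5 vertices is trivially a valid decomposition of width 4. On the other hand G contains the 5-clique {0, 1, 2, 3, 4}. A clique must lie in a single bag of any decomposition, so no decomposition can have width below 4. Combining the bounds, tw(G) = 4.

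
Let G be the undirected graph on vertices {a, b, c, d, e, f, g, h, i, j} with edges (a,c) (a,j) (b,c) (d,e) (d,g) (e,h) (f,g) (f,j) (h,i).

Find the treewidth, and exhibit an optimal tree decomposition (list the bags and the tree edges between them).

Treewidth 1.
Bags: B1 = {b, c}  B2 = {a, c}  B3 = {a, j}  B4 = {f, j}  B5 = {f, g}  B6 = {d, g}  B7 = {d, e}  B8 = {e, h}  B9 = {h, i}
Tree: B1–B2, B2–B3, B3–B4, B4–B5, B5–B6, B6–B7, B7–B8, B8–B9

The largest bag has 2 vertices, giving width 1; this decomposition certifies tw(G) ≤ 1. Since G has at least one edge (e.g. b–c), it is not an edgeless graph, so tw(G) ≥ 1. Therefore the treewidth is 1.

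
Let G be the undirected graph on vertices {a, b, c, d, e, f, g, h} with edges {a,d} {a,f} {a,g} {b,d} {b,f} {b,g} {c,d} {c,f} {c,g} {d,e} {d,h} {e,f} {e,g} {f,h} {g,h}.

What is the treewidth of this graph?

3

A width-3 tree decomposition is:
Bags: B1 = {d, e, f, g}  B2 = {a, d, f, g}  B3 = {b, d, f, g}  B4 = {c, d, f, g}  B5 = {d, f, g, h}
Tree: B1–B2, B2–B3, B3–B4, B4–B5
The largest bag has 4 vertices, giving width 3; this decomposition certifies tw(G) ≤ 3. For the lower bound: the 4 vertex sets {e,f}, {a,g}, {d}, {b} are disjoint, each induces a connected subgraph, and every pair is joined by at least one edge of G. Contracting each set to a single vertex therefore yields K_{4} as a minor, and since treewidth is minor-monotone, tw(G) ≥ tw(K_{4}) = 3. Therefore the treewidth is 3.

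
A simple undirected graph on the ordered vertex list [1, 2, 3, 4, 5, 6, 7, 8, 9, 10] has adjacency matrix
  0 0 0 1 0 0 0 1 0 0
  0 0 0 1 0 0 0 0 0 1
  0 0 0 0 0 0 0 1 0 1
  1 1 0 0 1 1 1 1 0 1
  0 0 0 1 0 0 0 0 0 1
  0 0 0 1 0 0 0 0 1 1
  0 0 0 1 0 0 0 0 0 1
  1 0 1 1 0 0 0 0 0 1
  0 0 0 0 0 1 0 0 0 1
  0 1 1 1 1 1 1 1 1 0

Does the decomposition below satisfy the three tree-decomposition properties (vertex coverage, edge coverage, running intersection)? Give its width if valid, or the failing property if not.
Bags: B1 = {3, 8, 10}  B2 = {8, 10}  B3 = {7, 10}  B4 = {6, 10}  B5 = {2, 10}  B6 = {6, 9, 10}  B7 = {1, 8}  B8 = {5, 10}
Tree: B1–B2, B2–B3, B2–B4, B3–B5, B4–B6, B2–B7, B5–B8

A tree decomposition must satisfy three properties: every vertex lies in some bag; for every edge, both endpoints lie together in some bag; and for every vertex, the bags containing it form a connected subtree. Here vertex 4 appears in no bag, so the decomposition is invalid.

No — vertex 4 appears in no bag.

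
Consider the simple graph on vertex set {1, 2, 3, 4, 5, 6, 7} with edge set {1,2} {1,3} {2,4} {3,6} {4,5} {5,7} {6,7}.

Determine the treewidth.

2

A width-2 tree decomposition is:
Bags: B1 = {2, 4, 5}  B2 = {2, 5, 7}  B3 = {2, 6, 7}  B4 = {2, 3, 6}  B5 = {1, 2, 3}
Tree: B1–B2, B2–B3, B3–B4, B4–B5
The largest bag has 3 vertices, giving width 2; this decomposition certifies tw(G) ≤ 2. The edges 2–4–5–7–6–3–1–2 form a cycle, so G is not a tree and its treewidth is at least 2. Combining the bounds, tw(G) = 2.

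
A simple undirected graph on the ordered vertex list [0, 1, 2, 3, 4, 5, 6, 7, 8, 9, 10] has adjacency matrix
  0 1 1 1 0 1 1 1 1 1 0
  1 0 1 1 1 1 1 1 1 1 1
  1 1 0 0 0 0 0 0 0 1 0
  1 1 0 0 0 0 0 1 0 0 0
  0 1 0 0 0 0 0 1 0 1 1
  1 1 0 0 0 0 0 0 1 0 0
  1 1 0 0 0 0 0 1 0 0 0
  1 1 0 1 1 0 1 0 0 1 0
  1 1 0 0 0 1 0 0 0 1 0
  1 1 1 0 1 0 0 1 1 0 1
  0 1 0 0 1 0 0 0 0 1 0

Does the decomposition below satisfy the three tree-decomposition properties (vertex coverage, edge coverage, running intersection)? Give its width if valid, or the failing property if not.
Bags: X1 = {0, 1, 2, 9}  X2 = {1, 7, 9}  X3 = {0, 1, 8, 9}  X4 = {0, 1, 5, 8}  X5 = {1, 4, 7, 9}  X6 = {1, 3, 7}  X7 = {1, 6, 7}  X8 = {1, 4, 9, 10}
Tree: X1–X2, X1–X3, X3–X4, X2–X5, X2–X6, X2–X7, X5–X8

A tree decomposition must satisfy three properties: every vertex lies in some bag; for every edge, both endpoints lie together in some bag; and for every vertex, the bags containing it form a connected subtree. Here edge (0,7) lies in no bag, so the decomposition is invalid.

No — edge (0,7) lies in no bag.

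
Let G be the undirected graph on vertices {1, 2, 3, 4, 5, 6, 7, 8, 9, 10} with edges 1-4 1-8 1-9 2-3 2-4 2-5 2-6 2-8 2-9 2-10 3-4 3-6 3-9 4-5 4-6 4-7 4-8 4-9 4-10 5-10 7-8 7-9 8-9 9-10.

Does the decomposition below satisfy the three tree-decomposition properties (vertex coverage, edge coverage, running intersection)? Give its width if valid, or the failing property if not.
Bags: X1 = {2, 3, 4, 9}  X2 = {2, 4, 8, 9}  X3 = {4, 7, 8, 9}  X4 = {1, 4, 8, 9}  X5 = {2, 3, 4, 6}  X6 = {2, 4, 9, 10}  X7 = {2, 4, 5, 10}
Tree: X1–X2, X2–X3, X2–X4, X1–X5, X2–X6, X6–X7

Yes; width 3.

Checking the three conditions: (i) the bags cover all of {1, 2, 3, 4, 5, 6, 7, 8, 9, 10}; (ii) for each edge, some bag contains both endpoints; (iii) the bags containing any fixed vertex form a subtree. All hold, so the decomposition is valid with width 4 − 1 = 3.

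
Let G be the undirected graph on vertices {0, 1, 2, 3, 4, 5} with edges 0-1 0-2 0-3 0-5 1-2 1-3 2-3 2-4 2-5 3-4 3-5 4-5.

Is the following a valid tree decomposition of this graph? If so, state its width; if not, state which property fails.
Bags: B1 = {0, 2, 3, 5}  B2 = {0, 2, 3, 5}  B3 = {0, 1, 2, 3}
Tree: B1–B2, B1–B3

No — vertex 4 appears in no bag.

A tree decomposition must satisfy three properties: every vertex lies in some bag; for every edge, both endpoints lie together in some bag; and for every vertex, the bags containing it form a connected subtree. Here vertex 4 appears in no bag, so the decomposition is invalid.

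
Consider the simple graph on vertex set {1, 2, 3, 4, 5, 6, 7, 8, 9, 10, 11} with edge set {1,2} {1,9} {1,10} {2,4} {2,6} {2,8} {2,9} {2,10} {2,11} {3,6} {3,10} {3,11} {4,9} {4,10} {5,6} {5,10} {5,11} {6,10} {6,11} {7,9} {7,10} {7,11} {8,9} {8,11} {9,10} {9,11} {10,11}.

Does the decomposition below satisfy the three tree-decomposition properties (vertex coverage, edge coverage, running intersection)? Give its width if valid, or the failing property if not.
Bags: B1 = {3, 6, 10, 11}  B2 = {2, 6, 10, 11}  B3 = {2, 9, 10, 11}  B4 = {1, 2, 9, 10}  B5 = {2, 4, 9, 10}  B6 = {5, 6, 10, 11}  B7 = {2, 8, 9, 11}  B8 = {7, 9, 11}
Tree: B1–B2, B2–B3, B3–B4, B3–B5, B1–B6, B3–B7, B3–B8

No — edge (10,7) lies in no bag.

A tree decomposition must satisfy three properties: every vertex lies in some bag; for every edge, both endpoints lie together in some bag; and for every vertex, the bags containing it form a connected subtree. Here edge (10,7) lies in no bag, so the decomposition is invalid.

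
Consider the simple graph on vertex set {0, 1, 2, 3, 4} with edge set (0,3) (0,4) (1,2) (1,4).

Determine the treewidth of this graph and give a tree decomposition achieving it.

Treewidth 1.
One such decomposition:
Bags: B1 = {1, 2}  B2 = {1, 4}  B3 = {0, 4}  B4 = {0, 3}
Tree: B1–B2, B2–B3, B3–B4

Each bag holds 2 vertices, so the decomposition has width 1, which upper-bounds the treewidth. Any graph with an edge has treewidth ≥ 1, and G has the edge 2–1. Hence tw(G) = 1 exactly.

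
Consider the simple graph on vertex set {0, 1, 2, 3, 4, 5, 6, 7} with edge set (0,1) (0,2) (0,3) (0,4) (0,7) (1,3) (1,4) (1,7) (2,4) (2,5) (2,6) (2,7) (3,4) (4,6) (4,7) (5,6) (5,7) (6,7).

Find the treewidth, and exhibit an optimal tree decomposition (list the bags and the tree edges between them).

The largest bag has 4 vertices, giving width 3; this decomposition certifies tw(G) ≤ 3. Conversely, {0, 1, 3, 4} is a clique of size 4, and the vertices of any clique must share a bag in every tree decomposition; so some bag has ≥ 4 vertices and tw(G) ≥ 3. Hence tw(G) = 3 exactly.

Treewidth 3.
One such decomposition:
Bags: B1 = {0, 1, 4, 7}  B2 = {0, 2, 4, 7}  B3 = {0, 1, 3, 4}  B4 = {2, 4, 6, 7}  B5 = {2, 5, 6, 7}
Tree: B1–B2, B1–B3, B2–B4, B4–B5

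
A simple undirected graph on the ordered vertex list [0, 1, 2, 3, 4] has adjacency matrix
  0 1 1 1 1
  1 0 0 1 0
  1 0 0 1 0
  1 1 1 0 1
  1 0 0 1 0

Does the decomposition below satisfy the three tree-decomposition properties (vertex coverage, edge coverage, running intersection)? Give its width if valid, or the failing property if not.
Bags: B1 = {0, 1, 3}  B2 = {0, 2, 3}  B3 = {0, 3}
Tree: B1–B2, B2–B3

A tree decomposition must satisfy three properties: every vertex lies in some bag; for every edge, both endpoints lie together in some bag; and for every vertex, the bags containing it form a connected subtree. Here vertex 4 appears in no bag, so the decomposition is invalid.

No — vertex 4 appears in no bag.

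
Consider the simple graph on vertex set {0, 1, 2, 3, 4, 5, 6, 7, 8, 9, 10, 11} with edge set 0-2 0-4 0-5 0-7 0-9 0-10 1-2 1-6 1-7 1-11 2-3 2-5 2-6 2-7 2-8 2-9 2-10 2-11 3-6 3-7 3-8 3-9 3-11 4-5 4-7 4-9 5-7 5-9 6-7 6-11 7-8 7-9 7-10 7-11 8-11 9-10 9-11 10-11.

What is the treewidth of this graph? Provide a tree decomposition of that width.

The largest bag has 5 vertices, giving width 4; this decomposition certifies tw(G) ≤ 4. For the lower bound, the 5 vertices {0, 2, 7, 9, 10} are pairwise adjacent, and any tree decomposition puts a clique entirely inside one bag — forcing width ≥ 4. Combining the bounds, tw(G) = 4.

Treewidth 4.
Bags: B1 = {2, 7, 9, 10, 11}  B2 = {2, 3, 7, 9, 11}  B3 = {2, 3, 7, 8, 11}  B4 = {2, 3, 6, 7, 11}  B5 = {0, 2, 7, 9, 10}  B6 = {1, 2, 6, 7, 11}  B7 = {0, 2, 5, 7, 9}  B8 = {0, 4, 5, 7, 9}
Tree: B1–B2, B2–B3, B3–B4, B1–B5, B4–B6, B5–B7, B7–B8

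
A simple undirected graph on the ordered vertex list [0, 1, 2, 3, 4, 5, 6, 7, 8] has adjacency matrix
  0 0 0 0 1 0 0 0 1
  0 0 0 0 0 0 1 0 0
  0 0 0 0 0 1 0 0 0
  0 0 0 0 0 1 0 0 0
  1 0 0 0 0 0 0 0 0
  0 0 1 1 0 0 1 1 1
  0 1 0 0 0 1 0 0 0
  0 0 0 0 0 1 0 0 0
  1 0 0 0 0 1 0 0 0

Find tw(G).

1

A width-1 tree decomposition is:
Bags: B1 = {5, 8}  B2 = {0, 8}  B3 = {2, 5}  B4 = {3, 5}  B5 = {5, 6}  B6 = {5, 7}  B7 = {1, 6}  B8 = {0, 4}
Tree: B1–B2, B1–B3, B3–B4, B1–B5, B5–B6, B5–B7, B2–B8
Every bag has size at most 2, so the width is 2 − 1 = 1 and tw(G) ≤ 1. Since G has at least one edge (e.g. 5–8), it is not an edgeless graph, so tw(G) ≥ 1. The upper and lower bounds meet at 1, so that is the treewidth.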